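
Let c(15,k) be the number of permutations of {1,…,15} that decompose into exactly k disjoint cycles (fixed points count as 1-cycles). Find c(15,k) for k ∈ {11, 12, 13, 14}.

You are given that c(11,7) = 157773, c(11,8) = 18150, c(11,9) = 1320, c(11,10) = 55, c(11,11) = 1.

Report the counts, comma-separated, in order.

2749747, 143325, 5005, 105

row 12: T[12][8]=11·18150+157773=357423  T[12][9]=11·1320+18150=32670  T[12][10]=11·55+1320=1925  T[12][11]=11·1+55=66  T[12][12]=11·0+1=1
row 13: T[13][9]=12·32670+357423=749463  T[13][10]=12·1925+32670=55770  T[13][11]=12·66+1925=2717  T[13][12]=12·1+66=78  T[13][13]=12·0+1=1
row 14: T[14][10]=13·55770+749463=1474473  T[14][11]=13·2717+55770=91091  T[14][12]=13·78+2717=3731  T[14][13]=13·1+78=91  T[14][14]=13·0+1=1
row 15: T[15][11]=14·91091+1474473=2749747  T[15][12]=14·3731+91091=143325  T[15][13]=14·91+3731=5005  T[15][14]=14·1+91=105
Read c(15,11) = 2749747, c(15,12) = 143325, c(15,13) = 5005, c(15,14) = 105.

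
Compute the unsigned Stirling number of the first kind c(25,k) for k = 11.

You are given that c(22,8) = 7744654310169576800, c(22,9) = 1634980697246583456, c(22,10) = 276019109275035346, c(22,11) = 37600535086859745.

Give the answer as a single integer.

r23: T_23,9=22×1634980697246583456+7744654310169576800=43714229649594412832; T_23,10=22×276019109275035346+1634980697246583456=7707401101297361068; T_23,11=22×37600535086859745+276019109275035346=1103230881185949736
r24: T_24,10=23×7707401101297361068+43714229649594412832=220984454979433717396; T_24,11=23×1103230881185949736+7707401101297361068=33081711368574204996
r25: T_25,11=24×33081711368574204996+220984454979433717396=1014945527825214637300
Read c(25,11) = 1014945527825214637300.

1014945527825214637300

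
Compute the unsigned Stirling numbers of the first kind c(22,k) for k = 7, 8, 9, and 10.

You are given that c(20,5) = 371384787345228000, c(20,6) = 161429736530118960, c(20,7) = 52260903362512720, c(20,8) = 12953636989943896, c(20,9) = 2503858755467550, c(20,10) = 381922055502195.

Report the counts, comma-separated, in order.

28939583397335447760, 7744654310169576800, 1634980697246583456, 276019109275035346

r21: T_21,6=20×161429736530118960+371384787345228000=3599979517947607200; T_21,7=20×52260903362512720+161429736530118960=1206647803780373360; T_21,8=20×12953636989943896+52260903362512720=311333643161390640; T_21,9=20×2503858755467550+12953636989943896=63030812099294896; T_21,10=20×381922055502195+2503858755467550=10142299865511450
r22: T_22,7=21×1206647803780373360+3599979517947607200=28939583397335447760; T_22,8=21×311333643161390640+1206647803780373360=7744654310169576800; T_22,9=21×63030812099294896+311333643161390640=1634980697246583456; T_22,10=21×10142299865511450+63030812099294896=276019109275035346
Read c(22,7) = 28939583397335447760, c(22,8) = 7744654310169576800, c(22,9) = 1634980697246583456, c(22,10) = 276019109275035346.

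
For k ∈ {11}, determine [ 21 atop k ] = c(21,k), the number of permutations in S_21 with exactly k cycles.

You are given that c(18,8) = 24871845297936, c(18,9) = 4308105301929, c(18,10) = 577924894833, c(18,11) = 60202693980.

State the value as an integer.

r19: T_19,9=18×4308105301929+24871845297936=102417740732658; T_19,10=18×577924894833+4308105301929=14710753408923; T_19,11=18×60202693980+577924894833=1661573386473
r20: T_20,10=19×14710753408923+102417740732658=381922055502195; T_20,11=19×1661573386473+14710753408923=46280647751910
r21: T_21,11=20×46280647751910+381922055502195=1307535010540395
Read c(21,11) = 1307535010540395.

1307535010540395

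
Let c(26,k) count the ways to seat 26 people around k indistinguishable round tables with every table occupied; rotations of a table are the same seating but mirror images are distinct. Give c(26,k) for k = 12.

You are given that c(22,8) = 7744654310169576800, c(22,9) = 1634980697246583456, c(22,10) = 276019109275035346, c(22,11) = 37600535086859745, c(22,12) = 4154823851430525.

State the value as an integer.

4284218746244111474800

@23  (23,9):1634980697246583456·22+7744654310169576800→43714229649594412832, (23,10):276019109275035346·22+1634980697246583456→7707401101297361068, (23,11):37600535086859745·22+276019109275035346→1103230881185949736, (23,12):4154823851430525·22+37600535086859745→129006659818331295
@24  (24,10):7707401101297361068·23+43714229649594412832→220984454979433717396, (24,11):1103230881185949736·23+7707401101297361068→33081711368574204996, (24,12):129006659818331295·23+1103230881185949736→4070384057007569521
@25  (25,11):33081711368574204996·24+220984454979433717396→1014945527825214637300, (25,12):4070384057007569521·24+33081711368574204996→130770928736755873500
@26  (26,12):130770928736755873500·25+1014945527825214637300→4284218746244111474800
Read c(26,12) = 4284218746244111474800.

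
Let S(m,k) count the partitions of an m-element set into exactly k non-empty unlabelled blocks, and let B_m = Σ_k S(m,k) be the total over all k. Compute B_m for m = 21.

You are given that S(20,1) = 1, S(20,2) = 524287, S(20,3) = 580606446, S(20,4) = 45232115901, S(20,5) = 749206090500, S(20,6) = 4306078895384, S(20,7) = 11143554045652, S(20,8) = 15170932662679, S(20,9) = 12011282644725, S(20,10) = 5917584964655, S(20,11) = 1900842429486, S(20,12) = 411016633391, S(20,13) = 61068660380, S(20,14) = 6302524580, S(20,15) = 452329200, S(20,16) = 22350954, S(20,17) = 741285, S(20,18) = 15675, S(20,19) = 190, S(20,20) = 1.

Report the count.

@21  (21,1):1·1+0→1, (21,2):524287·2+1→1048575, (21,3):580606446·3+524287→1742343625, (21,4):45232115901·4+580606446→181509070050, (21,5):749206090500·5+45232115901→3791262568401, (21,6):4306078895384·6+749206090500→26585679462804, (21,7):11143554045652·7+4306078895384→82310957214948, (21,8):15170932662679·8+11143554045652→132511015347084, (21,9):12011282644725·9+15170932662679→123272476465204, (21,10):5917584964655·10+12011282644725→71187132291275, (21,11):1900842429486·11+5917584964655→26826851689001, (21,12):411016633391·12+1900842429486→6833042030178, (21,13):61068660380·13+411016633391→1204909218331, (21,14):6302524580·14+61068660380→149304004500, (21,15):452329200·15+6302524580→13087462580, (21,16):22350954·16+452329200→809944464, (21,17):741285·17+22350954→34952799, (21,18):15675·18+741285→1023435, (21,19):190·19+15675→19285, (21,20):1·20+190→210, (21,21):0·21+1→1
B_21 = ΣS(21,k) = 1+1048575+1742343625+181509070050+3791262568401+26585679462804+82310957214948+132511015347084+123272476465204+71187132291275+26826851689001+6833042030178+1204909218331+149304004500+13087462580+809944464+34952799+1023435+19285+210+1 = 474869816156751

474869816156751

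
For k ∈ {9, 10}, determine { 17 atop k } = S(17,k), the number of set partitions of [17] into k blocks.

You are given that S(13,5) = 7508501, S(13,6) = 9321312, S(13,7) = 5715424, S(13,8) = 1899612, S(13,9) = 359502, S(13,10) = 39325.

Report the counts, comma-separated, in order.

[14] T[14,6]:6*9321312+7508501=63436373 · T[14,7]:7*5715424+9321312=49329280 · T[14,8]:8*1899612+5715424=20912320 · T[14,9]:9*359502+1899612=5135130 · T[14,10]:10*39325+359502=752752
[15] T[15,7]:7*49329280+63436373=408741333 · T[15,8]:8*20912320+49329280=216627840 · T[15,9]:9*5135130+20912320=67128490 · T[15,10]:10*752752+5135130=12662650
[16] T[16,8]:8*216627840+408741333=2141764053 · T[16,9]:9*67128490+216627840=820784250 · T[16,10]:10*12662650+67128490=193754990
[17] T[17,9]:9*820784250+2141764053=9528822303 · T[17,10]:10*193754990+820784250=2758334150
Read S(17,9) = 9528822303, S(17,10) = 2758334150.

9528822303, 2758334150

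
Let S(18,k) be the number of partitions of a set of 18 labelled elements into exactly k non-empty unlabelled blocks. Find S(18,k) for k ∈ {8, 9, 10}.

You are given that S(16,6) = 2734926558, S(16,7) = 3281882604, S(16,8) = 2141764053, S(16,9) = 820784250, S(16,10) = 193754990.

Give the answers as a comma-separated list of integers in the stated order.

189036065010, 106175395755, 37112163803

[17] T[17,7]:7*3281882604+2734926558=25708104786 · T[17,8]:8*2141764053+3281882604=20415995028 · T[17,9]:9*820784250+2141764053=9528822303 · T[17,10]:10*193754990+820784250=2758334150
[18] T[18,8]:8*20415995028+25708104786=189036065010 · T[18,9]:9*9528822303+20415995028=106175395755 · T[18,10]:10*2758334150+9528822303=37112163803
Read S(18,8) = 189036065010, S(18,9) = 106175395755, S(18,10) = 37112163803.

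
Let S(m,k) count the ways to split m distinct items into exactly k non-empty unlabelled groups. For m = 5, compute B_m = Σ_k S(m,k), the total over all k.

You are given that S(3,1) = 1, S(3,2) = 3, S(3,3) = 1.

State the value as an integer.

@4  (4,1):1·1+0→1, (4,2):3·2+1→7, (4,3):1·3+3→6, (4,4):0·4+1→1
@5  (5,1):1·1+0→1, (5,2):7·2+1→15, (5,3):6·3+7→25, (5,4):1·4+6→10, (5,5):0·5+1→1
B_5 = ΣS(5,k) = 1+15+25+10+1 = 52

52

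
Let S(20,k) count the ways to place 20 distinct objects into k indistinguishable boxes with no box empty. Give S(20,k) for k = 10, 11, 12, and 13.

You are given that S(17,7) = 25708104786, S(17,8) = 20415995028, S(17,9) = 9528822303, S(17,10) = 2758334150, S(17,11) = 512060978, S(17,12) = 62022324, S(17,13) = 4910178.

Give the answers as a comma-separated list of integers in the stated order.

r18: T_18,8=8×20415995028+25708104786=189036065010; T_18,9=9×9528822303+20415995028=106175395755; T_18,10=10×2758334150+9528822303=37112163803; T_18,11=11×512060978+2758334150=8391004908; T_18,12=12×62022324+512060978=1256328866; T_18,13=13×4910178+62022324=125854638
r19: T_19,9=9×106175395755+189036065010=1144614626805; T_19,10=10×37112163803+106175395755=477297033785; T_19,11=11×8391004908+37112163803=129413217791; T_19,12=12×1256328866+8391004908=23466951300; T_19,13=13×125854638+1256328866=2892439160
r20: T_20,10=10×477297033785+1144614626805=5917584964655; T_20,11=11×129413217791+477297033785=1900842429486; T_20,12=12×23466951300+129413217791=411016633391; T_20,13=13×2892439160+23466951300=61068660380
Read S(20,10) = 5917584964655, S(20,11) = 1900842429486, S(20,12) = 411016633391, S(20,13) = 61068660380.

5917584964655, 1900842429486, 411016633391, 61068660380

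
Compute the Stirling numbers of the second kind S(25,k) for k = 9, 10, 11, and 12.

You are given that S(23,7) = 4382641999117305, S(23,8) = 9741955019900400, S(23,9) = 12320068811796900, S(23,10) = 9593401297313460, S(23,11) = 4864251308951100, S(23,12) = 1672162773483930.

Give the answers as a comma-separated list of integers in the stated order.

r24: T_24,8=8×9741955019900400+4382641999117305=82318282158320505; T_24,9=9×12320068811796900+9741955019900400=120622574326072500; T_24,10=10×9593401297313460+12320068811796900=108254081784931500; T_24,11=11×4864251308951100+9593401297313460=63100165695775560; T_24,12=12×1672162773483930+4864251308951100=24930204590758260
r25: T_25,9=9×120622574326072500+82318282158320505=1167921451092973005; T_25,10=10×108254081784931500+120622574326072500=1203163392175387500; T_25,11=11×63100165695775560+108254081784931500=802355904438462660; T_25,12=12×24930204590758260+63100165695775560=362262620784874680
Read S(25,9) = 1167921451092973005, S(25,10) = 1203163392175387500, S(25,11) = 802355904438462660, S(25,12) = 362262620784874680.

1167921451092973005, 1203163392175387500, 802355904438462660, 362262620784874680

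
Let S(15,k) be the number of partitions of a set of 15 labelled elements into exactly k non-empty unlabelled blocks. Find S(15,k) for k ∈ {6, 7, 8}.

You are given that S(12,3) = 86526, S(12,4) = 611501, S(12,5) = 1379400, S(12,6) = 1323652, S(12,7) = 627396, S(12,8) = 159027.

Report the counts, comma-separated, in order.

420693273, 408741333, 216627840

[13] T[13,4]:4*611501+86526=2532530 · T[13,5]:5*1379400+611501=7508501 · T[13,6]:6*1323652+1379400=9321312 · T[13,7]:7*627396+1323652=5715424 · T[13,8]:8*159027+627396=1899612
[14] T[14,5]:5*7508501+2532530=40075035 · T[14,6]:6*9321312+7508501=63436373 · T[14,7]:7*5715424+9321312=49329280 · T[14,8]:8*1899612+5715424=20912320
[15] T[15,6]:6*63436373+40075035=420693273 · T[15,7]:7*49329280+63436373=408741333 · T[15,8]:8*20912320+49329280=216627840
Read S(15,6) = 420693273, S(15,7) = 408741333, S(15,8) = 216627840.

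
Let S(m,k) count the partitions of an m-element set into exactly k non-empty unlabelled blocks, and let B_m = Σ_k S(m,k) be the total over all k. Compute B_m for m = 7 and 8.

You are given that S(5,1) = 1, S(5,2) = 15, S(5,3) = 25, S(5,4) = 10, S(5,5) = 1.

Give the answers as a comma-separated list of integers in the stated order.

877, 4140

[6] T[6,1]:1*1+0=1 · T[6,2]:2*15+1=31 · T[6,3]:3*25+15=90 · T[6,4]:4*10+25=65 · T[6,5]:5*1+10=15 · T[6,6]:6*0+1=1
[7] T[7,1]:1*1+0=1 · T[7,2]:2*31+1=63 · T[7,3]:3*90+31=301 · T[7,4]:4*65+90=350 · T[7,5]:5*15+65=140 · T[7,6]:6*1+15=21 · T[7,7]:7*0+1=1
[8] T[8,1]:1*1+0=1 · T[8,2]:2*63+1=127 · T[8,3]:3*301+63=966 · T[8,4]:4*350+301=1701 · T[8,5]:5*140+350=1050 · T[8,6]:6*21+140=266 · T[8,7]:7*1+21=28 · T[8,8]:8*0+1=1
B_7 = ΣS(7,k) = 1+63+301+350+140+21+1 = 877
B_8 = ΣS(8,k) = 1+127+966+1701+1050+266+28+1 = 4140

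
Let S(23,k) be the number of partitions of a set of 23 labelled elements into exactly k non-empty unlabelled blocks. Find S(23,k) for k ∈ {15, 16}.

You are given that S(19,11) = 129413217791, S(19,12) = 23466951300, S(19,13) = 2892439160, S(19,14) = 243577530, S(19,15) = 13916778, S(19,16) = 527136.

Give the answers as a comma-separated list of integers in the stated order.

[20] T[20,12]:12*23466951300+129413217791=411016633391 · T[20,13]:13*2892439160+23466951300=61068660380 · T[20,14]:14*243577530+2892439160=6302524580 · T[20,15]:15*13916778+243577530=452329200 · T[20,16]:16*527136+13916778=22350954
[21] T[21,13]:13*61068660380+411016633391=1204909218331 · T[21,14]:14*6302524580+61068660380=149304004500 · T[21,15]:15*452329200+6302524580=13087462580 · T[21,16]:16*22350954+452329200=809944464
[22] T[22,14]:14*149304004500+1204909218331=3295165281331 · T[22,15]:15*13087462580+149304004500=345615943200 · T[22,16]:16*809944464+13087462580=26046574004
[23] T[23,15]:15*345615943200+3295165281331=8479404429331 · T[23,16]:16*26046574004+345615943200=762361127264
Read S(23,15) = 8479404429331, S(23,16) = 762361127264.

8479404429331, 762361127264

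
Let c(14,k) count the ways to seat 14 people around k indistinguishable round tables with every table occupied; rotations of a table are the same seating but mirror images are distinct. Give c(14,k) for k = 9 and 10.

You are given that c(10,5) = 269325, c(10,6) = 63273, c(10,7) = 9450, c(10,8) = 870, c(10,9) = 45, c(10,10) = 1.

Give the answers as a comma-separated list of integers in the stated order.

16669653, 1474473

@11  (11,6):63273·10+269325→902055, (11,7):9450·10+63273→157773, (11,8):870·10+9450→18150, (11,9):45·10+870→1320, (11,10):1·10+45→55
@12  (12,7):157773·11+902055→2637558, (12,8):18150·11+157773→357423, (12,9):1320·11+18150→32670, (12,10):55·11+1320→1925
@13  (13,8):357423·12+2637558→6926634, (13,9):32670·12+357423→749463, (13,10):1925·12+32670→55770
@14  (14,9):749463·13+6926634→16669653, (14,10):55770·13+749463→1474473
Read c(14,9) = 16669653, c(14,10) = 1474473.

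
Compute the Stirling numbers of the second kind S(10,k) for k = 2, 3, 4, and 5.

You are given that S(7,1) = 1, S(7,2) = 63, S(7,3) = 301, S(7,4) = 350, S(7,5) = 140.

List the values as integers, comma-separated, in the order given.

[8] T[8,1]:1*1+0=1 · T[8,2]:2*63+1=127 · T[8,3]:3*301+63=966 · T[8,4]:4*350+301=1701 · T[8,5]:5*140+350=1050
[9] T[9,1]:1*1+0=1 · T[9,2]:2*127+1=255 · T[9,3]:3*966+127=3025 · T[9,4]:4*1701+966=7770 · T[9,5]:5*1050+1701=6951
[10] T[10,2]:2*255+1=511 · T[10,3]:3*3025+255=9330 · T[10,4]:4*7770+3025=34105 · T[10,5]:5*6951+7770=42525
Read S(10,2) = 511, S(10,3) = 9330, S(10,4) = 34105, S(10,5) = 42525.

511, 9330, 34105, 42525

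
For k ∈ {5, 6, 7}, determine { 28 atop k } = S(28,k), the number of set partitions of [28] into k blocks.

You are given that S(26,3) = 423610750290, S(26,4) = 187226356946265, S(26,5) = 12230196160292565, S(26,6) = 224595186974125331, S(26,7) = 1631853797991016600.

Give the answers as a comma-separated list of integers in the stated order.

[27] T[27,4]:4*187226356946265+423610750290=749329038535350 · T[27,5]:5*12230196160292565+187226356946265=61338207158409090 · T[27,6]:6*224595186974125331+12230196160292565=1359801318005044551 · T[27,7]:7*1631853797991016600+224595186974125331=11647571772911241531
[28] T[28,5]:5*61338207158409090+749329038535350=307440364830580800 · T[28,6]:6*1359801318005044551+61338207158409090=8220146115188676396 · T[28,7]:7*11647571772911241531+1359801318005044551=82892803728383735268
Read S(28,5) = 307440364830580800, S(28,6) = 8220146115188676396, S(28,7) = 82892803728383735268.

307440364830580800, 8220146115188676396, 82892803728383735268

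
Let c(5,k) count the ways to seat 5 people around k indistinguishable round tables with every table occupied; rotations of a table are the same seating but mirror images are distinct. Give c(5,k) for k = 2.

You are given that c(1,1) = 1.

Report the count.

50

i=2: T(2,1)=0+1·1=1 | T(2,2)=1+1·0=1
i=3: T(3,1)=0+2·1=2 | T(3,2)=1+2·1=3
i=4: T(4,1)=0+3·2=6 | T(4,2)=2+3·3=11
i=5: T(5,2)=6+4·11=50
Read c(5,2) = 50.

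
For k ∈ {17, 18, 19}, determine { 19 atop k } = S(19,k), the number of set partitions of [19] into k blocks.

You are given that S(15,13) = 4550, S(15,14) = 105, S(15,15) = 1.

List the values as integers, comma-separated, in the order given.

@16  (16,14):105·14+4550→6020, (16,15):1·15+105→120, (16,16):0·16+1→1
@17  (17,15):120·15+6020→7820, (17,16):1·16+120→136, (17,17):0·17+1→1
@18  (18,16):136·16+7820→9996, (18,17):1·17+136→153, (18,18):0·18+1→1
@19  (19,17):153·17+9996→12597, (19,18):1·18+153→171, (19,19):0·19+1→1
Read S(19,17) = 12597, S(19,18) = 171, S(19,19) = 1.

12597, 171, 1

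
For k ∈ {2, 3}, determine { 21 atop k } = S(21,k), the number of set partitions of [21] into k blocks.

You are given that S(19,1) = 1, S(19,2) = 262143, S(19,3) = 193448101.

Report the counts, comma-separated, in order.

i=20: T(20,1)=0+1·1=1 | T(20,2)=1+2·262143=524287 | T(20,3)=262143+3·193448101=580606446
i=21: T(21,2)=1+2·524287=1048575 | T(21,3)=524287+3·580606446=1742343625
Read S(21,2) = 1048575, S(21,3) = 1742343625.

1048575, 1742343625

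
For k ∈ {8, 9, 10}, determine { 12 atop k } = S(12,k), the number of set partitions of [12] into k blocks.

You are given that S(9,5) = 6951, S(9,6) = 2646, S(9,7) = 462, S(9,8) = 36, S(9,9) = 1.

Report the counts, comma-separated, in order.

159027, 22275, 1705

[10] T[10,6]:6*2646+6951=22827 · T[10,7]:7*462+2646=5880 · T[10,8]:8*36+462=750 · T[10,9]:9*1+36=45 · T[10,10]:10*0+1=1
[11] T[11,7]:7*5880+22827=63987 · T[11,8]:8*750+5880=11880 · T[11,9]:9*45+750=1155 · T[11,10]:10*1+45=55
[12] T[12,8]:8*11880+63987=159027 · T[12,9]:9*1155+11880=22275 · T[12,10]:10*55+1155=1705
Read S(12,8) = 159027, S(12,9) = 22275, S(12,10) = 1705.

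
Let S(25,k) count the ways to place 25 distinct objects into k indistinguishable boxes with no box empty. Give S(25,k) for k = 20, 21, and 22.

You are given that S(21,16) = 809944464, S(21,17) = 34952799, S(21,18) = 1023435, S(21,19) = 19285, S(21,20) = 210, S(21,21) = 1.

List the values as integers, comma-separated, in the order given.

[22] T[22,17]:17*34952799+809944464=1404142047 · T[22,18]:18*1023435+34952799=53374629 · T[22,19]:19*19285+1023435=1389850 · T[22,20]:20*210+19285=23485 · T[22,21]:21*1+210=231 · T[22,22]:22*0+1=1
[23] T[23,18]:18*53374629+1404142047=2364885369 · T[23,19]:19*1389850+53374629=79781779 · T[23,20]:20*23485+1389850=1859550 · T[23,21]:21*231+23485=28336 · T[23,22]:22*1+231=253
[24] T[24,19]:19*79781779+2364885369=3880739170 · T[24,20]:20*1859550+79781779=116972779 · T[24,21]:21*28336+1859550=2454606 · T[24,22]:22*253+28336=33902
[25] T[25,20]:20*116972779+3880739170=6220194750 · T[25,21]:21*2454606+116972779=168519505 · T[25,22]:22*33902+2454606=3200450
Read S(25,20) = 6220194750, S(25,21) = 168519505, S(25,22) = 3200450.

6220194750, 168519505, 3200450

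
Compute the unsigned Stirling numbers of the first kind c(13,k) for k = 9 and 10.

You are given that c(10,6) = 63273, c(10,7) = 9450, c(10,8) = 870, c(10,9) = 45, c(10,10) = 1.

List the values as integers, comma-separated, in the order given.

749463, 55770

r11: T_11,7=10×9450+63273=157773; T_11,8=10×870+9450=18150; T_11,9=10×45+870=1320; T_11,10=10×1+45=55
r12: T_12,8=11×18150+157773=357423; T_12,9=11×1320+18150=32670; T_12,10=11×55+1320=1925
r13: T_13,9=12×32670+357423=749463; T_13,10=12×1925+32670=55770
Read c(13,9) = 749463, c(13,10) = 55770.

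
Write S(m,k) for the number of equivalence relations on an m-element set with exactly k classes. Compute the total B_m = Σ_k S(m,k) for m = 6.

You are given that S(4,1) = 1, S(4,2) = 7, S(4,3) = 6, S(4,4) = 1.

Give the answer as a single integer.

row 5: T[5][1]=1·1+0=1  T[5][2]=2·7+1=15  T[5][3]=3·6+7=25  T[5][4]=4·1+6=10  T[5][5]=5·0+1=1
row 6: T[6][1]=1·1+0=1  T[6][2]=2·15+1=31  T[6][3]=3·25+15=90  T[6][4]=4·10+25=65  T[6][5]=5·1+10=15  T[6][6]=6·0+1=1
B_6 = ΣS(6,k) = 1+31+90+65+15+1 = 203

203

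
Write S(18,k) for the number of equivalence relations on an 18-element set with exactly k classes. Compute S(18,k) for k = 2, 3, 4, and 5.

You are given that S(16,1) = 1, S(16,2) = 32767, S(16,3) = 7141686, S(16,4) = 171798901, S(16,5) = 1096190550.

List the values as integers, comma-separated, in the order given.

131071, 64439010, 2798806985, 28958095545

@17  (17,1):1·1+0→1, (17,2):32767·2+1→65535, (17,3):7141686·3+32767→21457825, (17,4):171798901·4+7141686→694337290, (17,5):1096190550·5+171798901→5652751651
@18  (18,2):65535·2+1→131071, (18,3):21457825·3+65535→64439010, (18,4):694337290·4+21457825→2798806985, (18,5):5652751651·5+694337290→28958095545
Read S(18,2) = 131071, S(18,3) = 64439010, S(18,4) = 2798806985, S(18,5) = 28958095545.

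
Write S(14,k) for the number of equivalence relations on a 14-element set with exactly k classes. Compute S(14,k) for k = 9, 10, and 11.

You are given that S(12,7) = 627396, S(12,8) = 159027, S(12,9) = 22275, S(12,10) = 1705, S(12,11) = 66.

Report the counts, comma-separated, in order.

5135130, 752752, 66066

r13: T_13,8=8×159027+627396=1899612; T_13,9=9×22275+159027=359502; T_13,10=10×1705+22275=39325; T_13,11=11×66+1705=2431
r14: T_14,9=9×359502+1899612=5135130; T_14,10=10×39325+359502=752752; T_14,11=11×2431+39325=66066
Read S(14,9) = 5135130, S(14,10) = 752752, S(14,11) = 66066.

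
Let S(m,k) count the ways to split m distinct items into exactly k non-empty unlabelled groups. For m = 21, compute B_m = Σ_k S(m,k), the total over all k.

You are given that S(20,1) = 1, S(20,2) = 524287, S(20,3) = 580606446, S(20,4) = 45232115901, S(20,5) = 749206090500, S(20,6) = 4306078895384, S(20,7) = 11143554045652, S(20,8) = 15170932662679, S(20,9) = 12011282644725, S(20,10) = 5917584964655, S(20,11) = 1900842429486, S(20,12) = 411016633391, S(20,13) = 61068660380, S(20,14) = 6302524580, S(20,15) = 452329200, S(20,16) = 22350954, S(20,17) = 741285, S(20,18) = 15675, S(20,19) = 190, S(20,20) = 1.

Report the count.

[21] T[21,1]:1*1+0=1 · T[21,2]:2*524287+1=1048575 · T[21,3]:3*580606446+524287=1742343625 · T[21,4]:4*45232115901+580606446=181509070050 · T[21,5]:5*749206090500+45232115901=3791262568401 · T[21,6]:6*4306078895384+749206090500=26585679462804 · T[21,7]:7*11143554045652+4306078895384=82310957214948 · T[21,8]:8*15170932662679+11143554045652=132511015347084 · T[21,9]:9*12011282644725+15170932662679=123272476465204 · T[21,10]:10*5917584964655+12011282644725=71187132291275 · T[21,11]:11*1900842429486+5917584964655=26826851689001 · T[21,12]:12*411016633391+1900842429486=6833042030178 · T[21,13]:13*61068660380+411016633391=1204909218331 · T[21,14]:14*6302524580+61068660380=149304004500 · T[21,15]:15*452329200+6302524580=13087462580 · T[21,16]:16*22350954+452329200=809944464 · T[21,17]:17*741285+22350954=34952799 · T[21,18]:18*15675+741285=1023435 · T[21,19]:19*190+15675=19285 · T[21,20]:20*1+190=210 · T[21,21]:21*0+1=1
B_21 = ΣS(21,k) = 1+1048575+1742343625+181509070050+3791262568401+26585679462804+82310957214948+132511015347084+123272476465204+71187132291275+26826851689001+6833042030178+1204909218331+149304004500+13087462580+809944464+34952799+1023435+19285+210+1 = 474869816156751

474869816156751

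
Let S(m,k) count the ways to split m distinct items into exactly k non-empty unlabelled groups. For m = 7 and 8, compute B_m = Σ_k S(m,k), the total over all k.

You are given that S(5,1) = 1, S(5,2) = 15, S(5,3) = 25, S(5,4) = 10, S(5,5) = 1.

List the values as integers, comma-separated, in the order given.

877, 4140

@6  (6,1):1·1+0→1, (6,2):15·2+1→31, (6,3):25·3+15→90, (6,4):10·4+25→65, (6,5):1·5+10→15, (6,6):0·6+1→1
@7  (7,1):1·1+0→1, (7,2):31·2+1→63, (7,3):90·3+31→301, (7,4):65·4+90→350, (7,5):15·5+65→140, (7,6):1·6+15→21, (7,7):0·7+1→1
@8  (8,1):1·1+0→1, (8,2):63·2+1→127, (8,3):301·3+63→966, (8,4):350·4+301→1701, (8,5):140·5+350→1050, (8,6):21·6+140→266, (8,7):1·7+21→28, (8,8):0·8+1→1
B_7 = ΣS(7,k) = 1+63+301+350+140+21+1 = 877
B_8 = ΣS(8,k) = 1+127+966+1701+1050+266+28+1 = 4140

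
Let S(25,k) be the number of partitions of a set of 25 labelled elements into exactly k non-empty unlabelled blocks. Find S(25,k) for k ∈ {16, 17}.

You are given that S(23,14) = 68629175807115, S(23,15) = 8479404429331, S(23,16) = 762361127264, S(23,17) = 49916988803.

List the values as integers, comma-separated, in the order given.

526655161695960, 48063331393110

row 24: T[24][15]=15·8479404429331+68629175807115=195820242247080  T[24][16]=16·762361127264+8479404429331=20677182465555  T[24][17]=17·49916988803+762361127264=1610949936915
row 25: T[25][16]=16·20677182465555+195820242247080=526655161695960  T[25][17]=17·1610949936915+20677182465555=48063331393110
Read S(25,16) = 526655161695960, S(25,17) = 48063331393110.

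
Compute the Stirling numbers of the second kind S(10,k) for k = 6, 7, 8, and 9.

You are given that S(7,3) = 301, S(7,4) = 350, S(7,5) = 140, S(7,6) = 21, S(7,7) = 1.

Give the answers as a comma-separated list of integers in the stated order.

22827, 5880, 750, 45

row 8: T[8][4]=4·350+301=1701  T[8][5]=5·140+350=1050  T[8][6]=6·21+140=266  T[8][7]=7·1+21=28  T[8][8]=8·0+1=1
row 9: T[9][5]=5·1050+1701=6951  T[9][6]=6·266+1050=2646  T[9][7]=7·28+266=462  T[9][8]=8·1+28=36  T[9][9]=9·0+1=1
row 10: T[10][6]=6·2646+6951=22827  T[10][7]=7·462+2646=5880  T[10][8]=8·36+462=750  T[10][9]=9·1+36=45
Read S(10,6) = 22827, S(10,7) = 5880, S(10,8) = 750, S(10,9) = 45.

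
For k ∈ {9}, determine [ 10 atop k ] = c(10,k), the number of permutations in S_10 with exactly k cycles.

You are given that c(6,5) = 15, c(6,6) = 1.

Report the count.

45

i=7: T(7,6)=15+6·1=21 | T(7,7)=1+6·0=1
i=8: T(8,7)=21+7·1=28 | T(8,8)=1+7·0=1
i=9: T(9,8)=28+8·1=36 | T(9,9)=1+8·0=1
i=10: T(10,9)=36+9·1=45
Read c(10,9) = 45.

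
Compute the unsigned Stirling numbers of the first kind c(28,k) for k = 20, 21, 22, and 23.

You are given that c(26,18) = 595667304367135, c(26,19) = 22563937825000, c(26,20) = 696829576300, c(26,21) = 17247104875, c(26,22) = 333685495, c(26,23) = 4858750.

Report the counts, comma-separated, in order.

[27] T[27,19]:26*22563937825000+595667304367135=1182329687817135 · T[27,20]:26*696829576300+22563937825000=40681506808800 · T[27,21]:26*17247104875+696829576300=1145254303050 · T[27,22]:26*333685495+17247104875=25922927745 · T[27,23]:26*4858750+333685495=460012995
[28] T[28,20]:27*40681506808800+1182329687817135=2280730371654735 · T[28,21]:27*1145254303050+40681506808800=71603372991150 · T[28,22]:27*25922927745+1145254303050=1845173352165 · T[28,23]:27*460012995+25922927745=38343278610
Read c(28,20) = 2280730371654735, c(28,21) = 71603372991150, c(28,22) = 1845173352165, c(28,23) = 38343278610.

2280730371654735, 71603372991150, 1845173352165, 38343278610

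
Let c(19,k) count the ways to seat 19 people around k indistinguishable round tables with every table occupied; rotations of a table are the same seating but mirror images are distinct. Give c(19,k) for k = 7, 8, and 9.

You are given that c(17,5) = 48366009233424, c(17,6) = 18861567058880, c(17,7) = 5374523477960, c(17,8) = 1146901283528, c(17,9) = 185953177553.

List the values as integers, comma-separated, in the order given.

2353125040549984, 557921681547048, 102417740732658

@18  (18,6):18861567058880·17+48366009233424→369012649234384, (18,7):5374523477960·17+18861567058880→110228466184200, (18,8):1146901283528·17+5374523477960→24871845297936, (18,9):185953177553·17+1146901283528→4308105301929
@19  (19,7):110228466184200·18+369012649234384→2353125040549984, (19,8):24871845297936·18+110228466184200→557921681547048, (19,9):4308105301929·18+24871845297936→102417740732658
Read c(19,7) = 2353125040549984, c(19,8) = 557921681547048, c(19,9) = 102417740732658.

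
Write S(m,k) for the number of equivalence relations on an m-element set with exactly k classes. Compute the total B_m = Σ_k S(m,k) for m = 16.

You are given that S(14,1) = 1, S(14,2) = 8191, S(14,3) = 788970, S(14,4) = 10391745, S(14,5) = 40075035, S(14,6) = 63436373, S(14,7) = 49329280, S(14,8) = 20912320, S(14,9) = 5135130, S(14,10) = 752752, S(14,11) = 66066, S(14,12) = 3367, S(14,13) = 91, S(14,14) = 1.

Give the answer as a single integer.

10480142147

[15] T[15,1]:1*1+0=1 · T[15,2]:2*8191+1=16383 · T[15,3]:3*788970+8191=2375101 · T[15,4]:4*10391745+788970=42355950 · T[15,5]:5*40075035+10391745=210766920 · T[15,6]:6*63436373+40075035=420693273 · T[15,7]:7*49329280+63436373=408741333 · T[15,8]:8*20912320+49329280=216627840 · T[15,9]:9*5135130+20912320=67128490 · T[15,10]:10*752752+5135130=12662650 · T[15,11]:11*66066+752752=1479478 · T[15,12]:12*3367+66066=106470 · T[15,13]:13*91+3367=4550 · T[15,14]:14*1+91=105 · T[15,15]:15*0+1=1
[16] T[16,1]:1*1+0=1 · T[16,2]:2*16383+1=32767 · T[16,3]:3*2375101+16383=7141686 · T[16,4]:4*42355950+2375101=171798901 · T[16,5]:5*210766920+42355950=1096190550 · T[16,6]:6*420693273+210766920=2734926558 · T[16,7]:7*408741333+420693273=3281882604 · T[16,8]:8*216627840+408741333=2141764053 · T[16,9]:9*67128490+216627840=820784250 · T[16,10]:10*12662650+67128490=193754990 · T[16,11]:11*1479478+12662650=28936908 · T[16,12]:12*106470+1479478=2757118 · T[16,13]:13*4550+106470=165620 · T[16,14]:14*105+4550=6020 · T[16,15]:15*1+105=120 · T[16,16]:16*0+1=1
B_16 = ΣS(16,k) = 1+32767+7141686+171798901+1096190550+2734926558+3281882604+2141764053+820784250+193754990+28936908+2757118+165620+6020+120+1 = 10480142147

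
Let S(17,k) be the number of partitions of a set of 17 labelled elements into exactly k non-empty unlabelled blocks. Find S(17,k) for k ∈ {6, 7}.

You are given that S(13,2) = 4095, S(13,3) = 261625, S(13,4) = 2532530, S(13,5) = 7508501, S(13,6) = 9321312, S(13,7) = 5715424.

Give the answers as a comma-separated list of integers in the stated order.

17505749898, 25708104786

[14] T[14,3]:3*261625+4095=788970 · T[14,4]:4*2532530+261625=10391745 · T[14,5]:5*7508501+2532530=40075035 · T[14,6]:6*9321312+7508501=63436373 · T[14,7]:7*5715424+9321312=49329280
[15] T[15,4]:4*10391745+788970=42355950 · T[15,5]:5*40075035+10391745=210766920 · T[15,6]:6*63436373+40075035=420693273 · T[15,7]:7*49329280+63436373=408741333
[16] T[16,5]:5*210766920+42355950=1096190550 · T[16,6]:6*420693273+210766920=2734926558 · T[16,7]:7*408741333+420693273=3281882604
[17] T[17,6]:6*2734926558+1096190550=17505749898 · T[17,7]:7*3281882604+2734926558=25708104786
Read S(17,6) = 17505749898, S(17,7) = 25708104786.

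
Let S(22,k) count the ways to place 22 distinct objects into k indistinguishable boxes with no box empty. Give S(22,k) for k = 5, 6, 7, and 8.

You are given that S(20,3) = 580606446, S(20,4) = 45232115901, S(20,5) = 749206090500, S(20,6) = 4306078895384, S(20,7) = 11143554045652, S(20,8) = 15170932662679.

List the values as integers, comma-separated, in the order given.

19137821912055, 163305339345225, 602762379967440, 1142399079991620

[21] T[21,4]:4*45232115901+580606446=181509070050 · T[21,5]:5*749206090500+45232115901=3791262568401 · T[21,6]:6*4306078895384+749206090500=26585679462804 · T[21,7]:7*11143554045652+4306078895384=82310957214948 · T[21,8]:8*15170932662679+11143554045652=132511015347084
[22] T[22,5]:5*3791262568401+181509070050=19137821912055 · T[22,6]:6*26585679462804+3791262568401=163305339345225 · T[22,7]:7*82310957214948+26585679462804=602762379967440 · T[22,8]:8*132511015347084+82310957214948=1142399079991620
Read S(22,5) = 19137821912055, S(22,6) = 163305339345225, S(22,7) = 602762379967440, S(22,8) = 1142399079991620.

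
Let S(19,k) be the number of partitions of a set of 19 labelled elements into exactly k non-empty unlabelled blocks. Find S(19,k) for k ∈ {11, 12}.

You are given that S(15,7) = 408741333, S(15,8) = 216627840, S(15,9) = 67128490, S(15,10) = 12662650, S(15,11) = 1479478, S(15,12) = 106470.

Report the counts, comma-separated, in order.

row 16: T[16][8]=8·216627840+408741333=2141764053  T[16][9]=9·67128490+216627840=820784250  T[16][10]=10·12662650+67128490=193754990  T[16][11]=11·1479478+12662650=28936908  T[16][12]=12·106470+1479478=2757118
row 17: T[17][9]=9·820784250+2141764053=9528822303  T[17][10]=10·193754990+820784250=2758334150  T[17][11]=11·28936908+193754990=512060978  T[17][12]=12·2757118+28936908=62022324
row 18: T[18][10]=10·2758334150+9528822303=37112163803  T[18][11]=11·512060978+2758334150=8391004908  T[18][12]=12·62022324+512060978=1256328866
row 19: T[19][11]=11·8391004908+37112163803=129413217791  T[19][12]=12·1256328866+8391004908=23466951300
Read S(19,11) = 129413217791, S(19,12) = 23466951300.

129413217791, 23466951300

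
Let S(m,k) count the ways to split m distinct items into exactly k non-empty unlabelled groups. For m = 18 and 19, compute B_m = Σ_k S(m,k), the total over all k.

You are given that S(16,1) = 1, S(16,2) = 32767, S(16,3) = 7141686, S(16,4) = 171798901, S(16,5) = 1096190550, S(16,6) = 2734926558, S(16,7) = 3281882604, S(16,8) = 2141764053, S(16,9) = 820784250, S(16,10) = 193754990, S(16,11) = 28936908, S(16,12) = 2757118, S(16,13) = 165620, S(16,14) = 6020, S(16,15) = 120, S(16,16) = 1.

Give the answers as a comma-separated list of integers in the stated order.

682076806159, 5832742205057

r17: T_17,1=1×1+0=1; T_17,2=2×32767+1=65535; T_17,3=3×7141686+32767=21457825; T_17,4=4×171798901+7141686=694337290; T_17,5=5×1096190550+171798901=5652751651; T_17,6=6×2734926558+1096190550=17505749898; T_17,7=7×3281882604+2734926558=25708104786; T_17,8=8×2141764053+3281882604=20415995028; T_17,9=9×820784250+2141764053=9528822303; T_17,10=10×193754990+820784250=2758334150; T_17,11=11×28936908+193754990=512060978; T_17,12=12×2757118+28936908=62022324; T_17,13=13×165620+2757118=4910178; T_17,14=14×6020+165620=249900; T_17,15=15×120+6020=7820; T_17,16=16×1+120=136; T_17,17=17×0+1=1
r18: T_18,1=1×1+0=1; T_18,2=2×65535+1=131071; T_18,3=3×21457825+65535=64439010; T_18,4=4×694337290+21457825=2798806985; T_18,5=5×5652751651+694337290=28958095545; T_18,6=6×17505749898+5652751651=110687251039; T_18,7=7×25708104786+17505749898=197462483400; T_18,8=8×20415995028+25708104786=189036065010; T_18,9=9×9528822303+20415995028=106175395755; T_18,10=10×2758334150+9528822303=37112163803; T_18,11=11×512060978+2758334150=8391004908; T_18,12=12×62022324+512060978=1256328866; T_18,13=13×4910178+62022324=125854638; T_18,14=14×249900+4910178=8408778; T_18,15=15×7820+249900=367200; T_18,16=16×136+7820=9996; T_18,17=17×1+136=153; T_18,18=18×0+1=1
r19: T_19,1=1×1+0=1; T_19,2=2×131071+1=262143; T_19,3=3×64439010+131071=193448101; T_19,4=4×2798806985+64439010=11259666950; T_19,5=5×28958095545+2798806985=147589284710; T_19,6=6×110687251039+28958095545=693081601779; T_19,7=7×197462483400+110687251039=1492924634839; T_19,8=8×189036065010+197462483400=1709751003480; T_19,9=9×106175395755+189036065010=1144614626805; T_19,10=10×37112163803+106175395755=477297033785; T_19,11=11×8391004908+37112163803=129413217791; T_19,12=12×1256328866+8391004908=23466951300; T_19,13=13×125854638+1256328866=2892439160; T_19,14=14×8408778+125854638=243577530; T_19,15=15×367200+8408778=13916778; T_19,16=16×9996+367200=527136; T_19,17=17×153+9996=12597; T_19,18=18×1+153=171; T_19,19=19×0+1=1
B_18 = ΣS(18,k) = 1+131071+64439010+2798806985+28958095545+110687251039+197462483400+189036065010+106175395755+37112163803+8391004908+1256328866+125854638+8408778+367200+9996+153+1 = 682076806159
B_19 = ΣS(19,k) = 1+262143+193448101+11259666950+147589284710+693081601779+1492924634839+1709751003480+1144614626805+477297033785+129413217791+23466951300+2892439160+243577530+13916778+527136+12597+171+1 = 5832742205057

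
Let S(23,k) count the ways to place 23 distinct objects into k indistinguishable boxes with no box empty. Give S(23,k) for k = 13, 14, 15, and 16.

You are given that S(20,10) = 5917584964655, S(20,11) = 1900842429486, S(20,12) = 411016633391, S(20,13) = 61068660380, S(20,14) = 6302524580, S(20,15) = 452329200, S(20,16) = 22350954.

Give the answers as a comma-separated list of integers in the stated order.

401282560341390, 68629175807115, 8479404429331, 762361127264

row 21: T[21][11]=11·1900842429486+5917584964655=26826851689001  T[21][12]=12·411016633391+1900842429486=6833042030178  T[21][13]=13·61068660380+411016633391=1204909218331  T[21][14]=14·6302524580+61068660380=149304004500  T[21][15]=15·452329200+6302524580=13087462580  T[21][16]=16·22350954+452329200=809944464
row 22: T[22][12]=12·6833042030178+26826851689001=108823356051137  T[22][13]=13·1204909218331+6833042030178=22496861868481  T[22][14]=14·149304004500+1204909218331=3295165281331  T[22][15]=15·13087462580+149304004500=345615943200  T[22][16]=16·809944464+13087462580=26046574004
row 23: T[23][13]=13·22496861868481+108823356051137=401282560341390  T[23][14]=14·3295165281331+22496861868481=68629175807115  T[23][15]=15·345615943200+3295165281331=8479404429331  T[23][16]=16·26046574004+345615943200=762361127264
Read S(23,13) = 401282560341390, S(23,14) = 68629175807115, S(23,15) = 8479404429331, S(23,16) = 762361127264.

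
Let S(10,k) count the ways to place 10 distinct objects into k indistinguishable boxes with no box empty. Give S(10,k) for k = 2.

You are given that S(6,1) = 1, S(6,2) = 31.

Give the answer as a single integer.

r7: T_7,1=1×1+0=1; T_7,2=2×31+1=63
r8: T_8,1=1×1+0=1; T_8,2=2×63+1=127
r9: T_9,1=1×1+0=1; T_9,2=2×127+1=255
r10: T_10,2=2×255+1=511
Read S(10,2) = 511.

511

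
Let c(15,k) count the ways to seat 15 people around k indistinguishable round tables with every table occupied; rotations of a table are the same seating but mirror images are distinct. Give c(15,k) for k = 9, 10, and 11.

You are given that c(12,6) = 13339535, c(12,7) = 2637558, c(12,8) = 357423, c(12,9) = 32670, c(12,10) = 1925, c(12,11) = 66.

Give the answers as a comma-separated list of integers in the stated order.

i=13: T(13,7)=13339535+12·2637558=44990231 | T(13,8)=2637558+12·357423=6926634 | T(13,9)=357423+12·32670=749463 | T(13,10)=32670+12·1925=55770 | T(13,11)=1925+12·66=2717
i=14: T(14,8)=44990231+13·6926634=135036473 | T(14,9)=6926634+13·749463=16669653 | T(14,10)=749463+13·55770=1474473 | T(14,11)=55770+13·2717=91091
i=15: T(15,9)=135036473+14·16669653=368411615 | T(15,10)=16669653+14·1474473=37312275 | T(15,11)=1474473+14·91091=2749747
Read c(15,9) = 368411615, c(15,10) = 37312275, c(15,11) = 2749747.

368411615, 37312275, 2749747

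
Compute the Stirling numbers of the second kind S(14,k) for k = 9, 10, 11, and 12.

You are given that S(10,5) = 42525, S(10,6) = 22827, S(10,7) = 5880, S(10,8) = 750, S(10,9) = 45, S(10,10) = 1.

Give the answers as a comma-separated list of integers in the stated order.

5135130, 752752, 66066, 3367

@11  (11,6):22827·6+42525→179487, (11,7):5880·7+22827→63987, (11,8):750·8+5880→11880, (11,9):45·9+750→1155, (11,10):1·10+45→55, (11,11):0·11+1→1
@12  (12,7):63987·7+179487→627396, (12,8):11880·8+63987→159027, (12,9):1155·9+11880→22275, (12,10):55·10+1155→1705, (12,11):1·11+55→66, (12,12):0·12+1→1
@13  (13,8):159027·8+627396→1899612, (13,9):22275·9+159027→359502, (13,10):1705·10+22275→39325, (13,11):66·11+1705→2431, (13,12):1·12+66→78
@14  (14,9):359502·9+1899612→5135130, (14,10):39325·10+359502→752752, (14,11):2431·11+39325→66066, (14,12):78·12+2431→3367
Read S(14,9) = 5135130, S(14,10) = 752752, S(14,11) = 66066, S(14,12) = 3367.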